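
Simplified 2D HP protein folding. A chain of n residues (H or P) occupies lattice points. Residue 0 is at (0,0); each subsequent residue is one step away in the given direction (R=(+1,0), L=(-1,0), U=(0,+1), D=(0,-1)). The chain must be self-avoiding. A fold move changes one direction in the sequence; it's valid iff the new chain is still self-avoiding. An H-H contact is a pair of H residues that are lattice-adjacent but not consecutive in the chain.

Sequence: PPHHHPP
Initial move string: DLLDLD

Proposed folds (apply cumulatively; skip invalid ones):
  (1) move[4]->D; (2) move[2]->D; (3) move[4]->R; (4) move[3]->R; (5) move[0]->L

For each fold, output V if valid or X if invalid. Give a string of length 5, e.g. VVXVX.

Initial: DLLDLD -> [(0, 0), (0, -1), (-1, -1), (-2, -1), (-2, -2), (-3, -2), (-3, -3)]
Fold 1: move[4]->D => DLLDDD VALID
Fold 2: move[2]->D => DLDDDD VALID
Fold 3: move[4]->R => DLDDRD VALID
Fold 4: move[3]->R => DLDRRD VALID
Fold 5: move[0]->L => LLDRRD VALID

Answer: VVVVV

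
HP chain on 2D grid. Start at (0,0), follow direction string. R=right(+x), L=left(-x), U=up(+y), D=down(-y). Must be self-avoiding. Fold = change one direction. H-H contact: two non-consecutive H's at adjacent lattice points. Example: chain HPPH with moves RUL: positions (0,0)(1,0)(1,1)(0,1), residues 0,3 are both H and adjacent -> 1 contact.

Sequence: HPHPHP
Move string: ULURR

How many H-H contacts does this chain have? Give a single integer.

Positions: [(0, 0), (0, 1), (-1, 1), (-1, 2), (0, 2), (1, 2)]
No H-H contacts found.

Answer: 0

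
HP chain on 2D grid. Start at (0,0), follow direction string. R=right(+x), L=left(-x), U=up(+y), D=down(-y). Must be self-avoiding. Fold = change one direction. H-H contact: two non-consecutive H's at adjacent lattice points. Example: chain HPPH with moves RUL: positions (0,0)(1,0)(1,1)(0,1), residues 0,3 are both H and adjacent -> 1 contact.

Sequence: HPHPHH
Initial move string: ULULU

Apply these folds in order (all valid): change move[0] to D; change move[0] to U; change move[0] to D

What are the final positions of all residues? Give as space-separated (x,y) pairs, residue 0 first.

Initial moves: ULULU
Fold: move[0]->D => DLULU (positions: [(0, 0), (0, -1), (-1, -1), (-1, 0), (-2, 0), (-2, 1)])
Fold: move[0]->U => ULULU (positions: [(0, 0), (0, 1), (-1, 1), (-1, 2), (-2, 2), (-2, 3)])
Fold: move[0]->D => DLULU (positions: [(0, 0), (0, -1), (-1, -1), (-1, 0), (-2, 0), (-2, 1)])

Answer: (0,0) (0,-1) (-1,-1) (-1,0) (-2,0) (-2,1)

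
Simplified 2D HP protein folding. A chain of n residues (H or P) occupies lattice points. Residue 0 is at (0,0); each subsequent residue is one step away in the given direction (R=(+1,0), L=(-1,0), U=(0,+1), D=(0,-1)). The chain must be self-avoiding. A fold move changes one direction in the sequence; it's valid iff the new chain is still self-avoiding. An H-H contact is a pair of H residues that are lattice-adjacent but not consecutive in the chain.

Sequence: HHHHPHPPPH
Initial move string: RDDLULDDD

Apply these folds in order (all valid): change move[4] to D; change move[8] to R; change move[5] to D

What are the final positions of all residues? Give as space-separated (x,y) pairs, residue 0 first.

Initial moves: RDDLULDDD
Fold: move[4]->D => RDDLDLDDD (positions: [(0, 0), (1, 0), (1, -1), (1, -2), (0, -2), (0, -3), (-1, -3), (-1, -4), (-1, -5), (-1, -6)])
Fold: move[8]->R => RDDLDLDDR (positions: [(0, 0), (1, 0), (1, -1), (1, -2), (0, -2), (0, -3), (-1, -3), (-1, -4), (-1, -5), (0, -5)])
Fold: move[5]->D => RDDLDDDDR (positions: [(0, 0), (1, 0), (1, -1), (1, -2), (0, -2), (0, -3), (0, -4), (0, -5), (0, -6), (1, -6)])

Answer: (0,0) (1,0) (1,-1) (1,-2) (0,-2) (0,-3) (0,-4) (0,-5) (0,-6) (1,-6)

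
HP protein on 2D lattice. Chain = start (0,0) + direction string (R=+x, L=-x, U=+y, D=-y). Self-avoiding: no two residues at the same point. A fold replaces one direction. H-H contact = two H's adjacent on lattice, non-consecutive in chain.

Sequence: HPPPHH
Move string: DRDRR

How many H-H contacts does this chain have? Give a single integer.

Answer: 0

Derivation:
Positions: [(0, 0), (0, -1), (1, -1), (1, -2), (2, -2), (3, -2)]
No H-H contacts found.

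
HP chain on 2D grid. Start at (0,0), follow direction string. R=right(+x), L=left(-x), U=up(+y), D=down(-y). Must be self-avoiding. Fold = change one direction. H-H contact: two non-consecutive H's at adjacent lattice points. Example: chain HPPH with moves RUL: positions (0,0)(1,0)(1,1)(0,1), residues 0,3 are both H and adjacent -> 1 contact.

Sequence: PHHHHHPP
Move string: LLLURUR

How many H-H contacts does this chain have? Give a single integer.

Positions: [(0, 0), (-1, 0), (-2, 0), (-3, 0), (-3, 1), (-2, 1), (-2, 2), (-1, 2)]
H-H contact: residue 2 @(-2,0) - residue 5 @(-2, 1)

Answer: 1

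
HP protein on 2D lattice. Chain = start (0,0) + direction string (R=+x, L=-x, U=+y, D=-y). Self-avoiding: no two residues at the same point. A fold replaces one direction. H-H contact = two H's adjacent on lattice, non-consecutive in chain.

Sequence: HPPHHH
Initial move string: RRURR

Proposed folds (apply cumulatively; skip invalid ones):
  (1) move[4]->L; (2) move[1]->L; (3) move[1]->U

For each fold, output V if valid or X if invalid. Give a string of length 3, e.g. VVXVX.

Answer: XXV

Derivation:
Initial: RRURR -> [(0, 0), (1, 0), (2, 0), (2, 1), (3, 1), (4, 1)]
Fold 1: move[4]->L => RRURL INVALID (collision), skipped
Fold 2: move[1]->L => RLURR INVALID (collision), skipped
Fold 3: move[1]->U => RUURR VALID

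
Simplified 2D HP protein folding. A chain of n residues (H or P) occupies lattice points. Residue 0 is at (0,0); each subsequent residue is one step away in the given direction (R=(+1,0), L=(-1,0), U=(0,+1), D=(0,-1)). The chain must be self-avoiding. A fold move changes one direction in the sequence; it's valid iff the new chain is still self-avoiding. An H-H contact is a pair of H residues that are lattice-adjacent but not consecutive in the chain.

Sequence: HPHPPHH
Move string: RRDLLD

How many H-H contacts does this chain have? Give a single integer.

Positions: [(0, 0), (1, 0), (2, 0), (2, -1), (1, -1), (0, -1), (0, -2)]
H-H contact: residue 0 @(0,0) - residue 5 @(0, -1)

Answer: 1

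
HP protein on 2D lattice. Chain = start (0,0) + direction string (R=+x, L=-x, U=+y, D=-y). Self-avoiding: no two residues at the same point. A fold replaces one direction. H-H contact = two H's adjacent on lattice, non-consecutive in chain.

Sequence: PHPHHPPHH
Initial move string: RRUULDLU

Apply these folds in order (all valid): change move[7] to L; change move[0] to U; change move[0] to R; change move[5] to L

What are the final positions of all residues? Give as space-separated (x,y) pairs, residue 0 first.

Initial moves: RRUULDLU
Fold: move[7]->L => RRUULDLL (positions: [(0, 0), (1, 0), (2, 0), (2, 1), (2, 2), (1, 2), (1, 1), (0, 1), (-1, 1)])
Fold: move[0]->U => URUULDLL (positions: [(0, 0), (0, 1), (1, 1), (1, 2), (1, 3), (0, 3), (0, 2), (-1, 2), (-2, 2)])
Fold: move[0]->R => RRUULDLL (positions: [(0, 0), (1, 0), (2, 0), (2, 1), (2, 2), (1, 2), (1, 1), (0, 1), (-1, 1)])
Fold: move[5]->L => RRUULLLL (positions: [(0, 0), (1, 0), (2, 0), (2, 1), (2, 2), (1, 2), (0, 2), (-1, 2), (-2, 2)])

Answer: (0,0) (1,0) (2,0) (2,1) (2,2) (1,2) (0,2) (-1,2) (-2,2)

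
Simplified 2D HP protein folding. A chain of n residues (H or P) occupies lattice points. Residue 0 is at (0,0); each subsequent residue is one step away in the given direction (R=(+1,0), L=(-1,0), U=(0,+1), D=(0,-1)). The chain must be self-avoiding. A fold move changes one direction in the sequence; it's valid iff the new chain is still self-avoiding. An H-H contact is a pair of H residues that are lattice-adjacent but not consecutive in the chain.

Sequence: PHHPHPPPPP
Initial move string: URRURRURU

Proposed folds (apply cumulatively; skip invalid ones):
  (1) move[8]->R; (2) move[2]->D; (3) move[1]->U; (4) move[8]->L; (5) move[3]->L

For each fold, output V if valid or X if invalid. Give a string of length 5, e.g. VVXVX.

Answer: VXVXX

Derivation:
Initial: URRURRURU -> [(0, 0), (0, 1), (1, 1), (2, 1), (2, 2), (3, 2), (4, 2), (4, 3), (5, 3), (5, 4)]
Fold 1: move[8]->R => URRURRURR VALID
Fold 2: move[2]->D => URDURRURR INVALID (collision), skipped
Fold 3: move[1]->U => UURURRURR VALID
Fold 4: move[8]->L => UURURRURL INVALID (collision), skipped
Fold 5: move[3]->L => UURLRRURR INVALID (collision), skipped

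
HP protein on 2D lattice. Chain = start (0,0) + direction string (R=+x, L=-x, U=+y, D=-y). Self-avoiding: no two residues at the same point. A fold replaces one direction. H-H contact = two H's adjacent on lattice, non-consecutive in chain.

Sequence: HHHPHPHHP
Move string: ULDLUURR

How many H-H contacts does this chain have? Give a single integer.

Positions: [(0, 0), (0, 1), (-1, 1), (-1, 0), (-2, 0), (-2, 1), (-2, 2), (-1, 2), (0, 2)]
H-H contact: residue 2 @(-1,1) - residue 7 @(-1, 2)

Answer: 1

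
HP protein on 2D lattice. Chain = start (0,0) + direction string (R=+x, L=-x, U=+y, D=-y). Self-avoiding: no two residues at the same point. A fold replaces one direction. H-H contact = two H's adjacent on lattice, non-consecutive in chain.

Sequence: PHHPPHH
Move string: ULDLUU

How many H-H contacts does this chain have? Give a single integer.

Positions: [(0, 0), (0, 1), (-1, 1), (-1, 0), (-2, 0), (-2, 1), (-2, 2)]
H-H contact: residue 2 @(-1,1) - residue 5 @(-2, 1)

Answer: 1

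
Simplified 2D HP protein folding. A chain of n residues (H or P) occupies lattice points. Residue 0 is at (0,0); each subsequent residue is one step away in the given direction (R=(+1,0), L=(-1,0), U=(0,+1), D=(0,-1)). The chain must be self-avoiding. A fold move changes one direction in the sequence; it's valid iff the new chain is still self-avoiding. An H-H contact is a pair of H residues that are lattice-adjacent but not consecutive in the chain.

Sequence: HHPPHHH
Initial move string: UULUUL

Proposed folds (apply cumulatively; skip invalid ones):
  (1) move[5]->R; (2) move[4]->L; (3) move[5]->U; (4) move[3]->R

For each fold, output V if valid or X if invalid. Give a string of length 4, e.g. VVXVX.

Initial: UULUUL -> [(0, 0), (0, 1), (0, 2), (-1, 2), (-1, 3), (-1, 4), (-2, 4)]
Fold 1: move[5]->R => UULUUR VALID
Fold 2: move[4]->L => UULULR INVALID (collision), skipped
Fold 3: move[5]->U => UULUUU VALID
Fold 4: move[3]->R => UULRUU INVALID (collision), skipped

Answer: VXVX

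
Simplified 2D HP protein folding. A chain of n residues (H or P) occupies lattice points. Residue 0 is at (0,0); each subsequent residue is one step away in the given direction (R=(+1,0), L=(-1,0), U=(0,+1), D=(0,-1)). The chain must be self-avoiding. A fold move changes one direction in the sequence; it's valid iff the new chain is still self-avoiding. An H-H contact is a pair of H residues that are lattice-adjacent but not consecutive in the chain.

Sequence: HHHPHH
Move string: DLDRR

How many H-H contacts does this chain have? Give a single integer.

Answer: 1

Derivation:
Positions: [(0, 0), (0, -1), (-1, -1), (-1, -2), (0, -2), (1, -2)]
H-H contact: residue 1 @(0,-1) - residue 4 @(0, -2)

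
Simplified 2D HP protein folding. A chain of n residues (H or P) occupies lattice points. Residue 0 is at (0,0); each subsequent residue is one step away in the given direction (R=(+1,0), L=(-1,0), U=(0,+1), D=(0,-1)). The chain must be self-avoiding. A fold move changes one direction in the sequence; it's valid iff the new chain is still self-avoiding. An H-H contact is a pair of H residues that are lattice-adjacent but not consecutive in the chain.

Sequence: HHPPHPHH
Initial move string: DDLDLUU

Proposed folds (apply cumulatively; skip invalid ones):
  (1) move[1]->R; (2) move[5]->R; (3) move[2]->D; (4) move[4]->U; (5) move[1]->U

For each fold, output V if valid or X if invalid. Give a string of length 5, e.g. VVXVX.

Answer: XXVXX

Derivation:
Initial: DDLDLUU -> [(0, 0), (0, -1), (0, -2), (-1, -2), (-1, -3), (-2, -3), (-2, -2), (-2, -1)]
Fold 1: move[1]->R => DRLDLUU INVALID (collision), skipped
Fold 2: move[5]->R => DDLDLRU INVALID (collision), skipped
Fold 3: move[2]->D => DDDDLUU VALID
Fold 4: move[4]->U => DDDDUUU INVALID (collision), skipped
Fold 5: move[1]->U => DUDDLUU INVALID (collision), skipped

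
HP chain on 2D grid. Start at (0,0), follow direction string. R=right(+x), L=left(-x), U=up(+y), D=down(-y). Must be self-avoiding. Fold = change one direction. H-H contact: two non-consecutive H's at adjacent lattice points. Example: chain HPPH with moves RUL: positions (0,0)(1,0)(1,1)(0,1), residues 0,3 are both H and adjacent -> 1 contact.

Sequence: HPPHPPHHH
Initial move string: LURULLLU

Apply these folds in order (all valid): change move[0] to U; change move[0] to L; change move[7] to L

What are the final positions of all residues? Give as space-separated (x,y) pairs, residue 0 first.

Initial moves: LURULLLU
Fold: move[0]->U => UURULLLU (positions: [(0, 0), (0, 1), (0, 2), (1, 2), (1, 3), (0, 3), (-1, 3), (-2, 3), (-2, 4)])
Fold: move[0]->L => LURULLLU (positions: [(0, 0), (-1, 0), (-1, 1), (0, 1), (0, 2), (-1, 2), (-2, 2), (-3, 2), (-3, 3)])
Fold: move[7]->L => LURULLLL (positions: [(0, 0), (-1, 0), (-1, 1), (0, 1), (0, 2), (-1, 2), (-2, 2), (-3, 2), (-4, 2)])

Answer: (0,0) (-1,0) (-1,1) (0,1) (0,2) (-1,2) (-2,2) (-3,2) (-4,2)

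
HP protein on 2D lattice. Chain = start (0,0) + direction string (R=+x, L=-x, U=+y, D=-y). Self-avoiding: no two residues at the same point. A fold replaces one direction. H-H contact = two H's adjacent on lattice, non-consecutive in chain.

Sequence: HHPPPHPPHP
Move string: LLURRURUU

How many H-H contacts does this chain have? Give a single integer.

Positions: [(0, 0), (-1, 0), (-2, 0), (-2, 1), (-1, 1), (0, 1), (0, 2), (1, 2), (1, 3), (1, 4)]
H-H contact: residue 0 @(0,0) - residue 5 @(0, 1)

Answer: 1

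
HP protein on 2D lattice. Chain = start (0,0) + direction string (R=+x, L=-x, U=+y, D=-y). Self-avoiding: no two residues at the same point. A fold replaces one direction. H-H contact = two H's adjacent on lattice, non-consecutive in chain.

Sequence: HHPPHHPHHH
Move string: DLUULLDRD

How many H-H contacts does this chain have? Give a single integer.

Answer: 1

Derivation:
Positions: [(0, 0), (0, -1), (-1, -1), (-1, 0), (-1, 1), (-2, 1), (-3, 1), (-3, 0), (-2, 0), (-2, -1)]
H-H contact: residue 5 @(-2,1) - residue 8 @(-2, 0)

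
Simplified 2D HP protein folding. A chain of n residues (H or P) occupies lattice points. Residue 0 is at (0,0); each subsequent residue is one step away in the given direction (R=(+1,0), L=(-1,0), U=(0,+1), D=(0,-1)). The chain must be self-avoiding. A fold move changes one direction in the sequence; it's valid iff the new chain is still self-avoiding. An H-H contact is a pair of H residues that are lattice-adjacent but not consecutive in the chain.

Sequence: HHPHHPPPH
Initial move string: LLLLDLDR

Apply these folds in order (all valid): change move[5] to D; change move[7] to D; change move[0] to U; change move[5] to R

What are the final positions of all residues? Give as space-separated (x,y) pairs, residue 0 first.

Answer: (0,0) (0,1) (-1,1) (-2,1) (-3,1) (-3,0) (-2,0) (-2,-1) (-2,-2)

Derivation:
Initial moves: LLLLDLDR
Fold: move[5]->D => LLLLDDDR (positions: [(0, 0), (-1, 0), (-2, 0), (-3, 0), (-4, 0), (-4, -1), (-4, -2), (-4, -3), (-3, -3)])
Fold: move[7]->D => LLLLDDDD (positions: [(0, 0), (-1, 0), (-2, 0), (-3, 0), (-4, 0), (-4, -1), (-4, -2), (-4, -3), (-4, -4)])
Fold: move[0]->U => ULLLDDDD (positions: [(0, 0), (0, 1), (-1, 1), (-2, 1), (-3, 1), (-3, 0), (-3, -1), (-3, -2), (-3, -3)])
Fold: move[5]->R => ULLLDRDD (positions: [(0, 0), (0, 1), (-1, 1), (-2, 1), (-3, 1), (-3, 0), (-2, 0), (-2, -1), (-2, -2)])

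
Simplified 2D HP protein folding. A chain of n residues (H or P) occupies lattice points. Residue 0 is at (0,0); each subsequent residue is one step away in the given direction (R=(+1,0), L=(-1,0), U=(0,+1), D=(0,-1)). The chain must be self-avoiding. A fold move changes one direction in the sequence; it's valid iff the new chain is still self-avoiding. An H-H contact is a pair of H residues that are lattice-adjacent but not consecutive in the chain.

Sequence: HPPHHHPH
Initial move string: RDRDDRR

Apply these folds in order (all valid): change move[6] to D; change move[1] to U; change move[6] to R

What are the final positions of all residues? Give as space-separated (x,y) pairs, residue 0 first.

Answer: (0,0) (1,0) (1,1) (2,1) (2,0) (2,-1) (3,-1) (4,-1)

Derivation:
Initial moves: RDRDDRR
Fold: move[6]->D => RDRDDRD (positions: [(0, 0), (1, 0), (1, -1), (2, -1), (2, -2), (2, -3), (3, -3), (3, -4)])
Fold: move[1]->U => RURDDRD (positions: [(0, 0), (1, 0), (1, 1), (2, 1), (2, 0), (2, -1), (3, -1), (3, -2)])
Fold: move[6]->R => RURDDRR (positions: [(0, 0), (1, 0), (1, 1), (2, 1), (2, 0), (2, -1), (3, -1), (4, -1)])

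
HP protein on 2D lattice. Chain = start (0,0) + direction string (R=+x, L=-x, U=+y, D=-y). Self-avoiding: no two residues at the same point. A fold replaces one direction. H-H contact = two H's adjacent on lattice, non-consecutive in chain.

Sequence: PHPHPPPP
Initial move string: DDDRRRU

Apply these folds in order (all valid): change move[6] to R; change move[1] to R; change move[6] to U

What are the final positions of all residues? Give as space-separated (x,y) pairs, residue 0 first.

Answer: (0,0) (0,-1) (1,-1) (1,-2) (2,-2) (3,-2) (4,-2) (4,-1)

Derivation:
Initial moves: DDDRRRU
Fold: move[6]->R => DDDRRRR (positions: [(0, 0), (0, -1), (0, -2), (0, -3), (1, -3), (2, -3), (3, -3), (4, -3)])
Fold: move[1]->R => DRDRRRR (positions: [(0, 0), (0, -1), (1, -1), (1, -2), (2, -2), (3, -2), (4, -2), (5, -2)])
Fold: move[6]->U => DRDRRRU (positions: [(0, 0), (0, -1), (1, -1), (1, -2), (2, -2), (3, -2), (4, -2), (4, -1)])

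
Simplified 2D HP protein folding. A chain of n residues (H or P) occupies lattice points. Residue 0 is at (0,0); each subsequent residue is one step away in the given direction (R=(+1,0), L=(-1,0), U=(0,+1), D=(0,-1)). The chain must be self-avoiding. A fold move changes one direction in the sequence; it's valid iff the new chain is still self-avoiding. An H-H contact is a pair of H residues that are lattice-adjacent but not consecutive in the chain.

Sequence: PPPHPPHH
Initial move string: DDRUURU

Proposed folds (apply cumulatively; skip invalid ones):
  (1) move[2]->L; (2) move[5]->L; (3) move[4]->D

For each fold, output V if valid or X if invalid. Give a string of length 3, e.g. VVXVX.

Answer: XXX

Derivation:
Initial: DDRUURU -> [(0, 0), (0, -1), (0, -2), (1, -2), (1, -1), (1, 0), (2, 0), (2, 1)]
Fold 1: move[2]->L => DDLUURU INVALID (collision), skipped
Fold 2: move[5]->L => DDRUULU INVALID (collision), skipped
Fold 3: move[4]->D => DDRUDRU INVALID (collision), skipped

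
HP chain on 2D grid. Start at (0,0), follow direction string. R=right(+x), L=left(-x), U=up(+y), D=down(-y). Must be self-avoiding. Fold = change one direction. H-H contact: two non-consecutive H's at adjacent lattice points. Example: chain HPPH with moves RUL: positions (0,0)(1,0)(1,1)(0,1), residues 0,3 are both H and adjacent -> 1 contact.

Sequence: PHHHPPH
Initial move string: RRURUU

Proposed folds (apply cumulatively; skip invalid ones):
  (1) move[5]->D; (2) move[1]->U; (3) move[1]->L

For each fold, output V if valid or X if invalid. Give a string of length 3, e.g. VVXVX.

Answer: XVX

Derivation:
Initial: RRURUU -> [(0, 0), (1, 0), (2, 0), (2, 1), (3, 1), (3, 2), (3, 3)]
Fold 1: move[5]->D => RRURUD INVALID (collision), skipped
Fold 2: move[1]->U => RUURUU VALID
Fold 3: move[1]->L => RLURUU INVALID (collision), skipped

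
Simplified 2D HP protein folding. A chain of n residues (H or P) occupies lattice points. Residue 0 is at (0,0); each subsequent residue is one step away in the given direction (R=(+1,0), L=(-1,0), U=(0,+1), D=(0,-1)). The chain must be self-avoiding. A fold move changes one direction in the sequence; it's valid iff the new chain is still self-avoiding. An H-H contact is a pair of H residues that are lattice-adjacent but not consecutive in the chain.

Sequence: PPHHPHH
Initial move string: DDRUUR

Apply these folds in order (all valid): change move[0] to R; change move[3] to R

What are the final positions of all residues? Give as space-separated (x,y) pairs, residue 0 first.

Answer: (0,0) (1,0) (1,-1) (2,-1) (3,-1) (3,0) (4,0)

Derivation:
Initial moves: DDRUUR
Fold: move[0]->R => RDRUUR (positions: [(0, 0), (1, 0), (1, -1), (2, -1), (2, 0), (2, 1), (3, 1)])
Fold: move[3]->R => RDRRUR (positions: [(0, 0), (1, 0), (1, -1), (2, -1), (3, -1), (3, 0), (4, 0)])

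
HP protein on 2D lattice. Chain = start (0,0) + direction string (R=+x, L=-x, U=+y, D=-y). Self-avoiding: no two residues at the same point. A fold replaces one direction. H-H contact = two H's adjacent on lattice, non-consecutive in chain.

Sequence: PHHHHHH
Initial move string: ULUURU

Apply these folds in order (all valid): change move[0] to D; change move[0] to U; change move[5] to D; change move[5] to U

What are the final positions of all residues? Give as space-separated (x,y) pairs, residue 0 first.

Answer: (0,0) (0,1) (-1,1) (-1,2) (-1,3) (0,3) (0,4)

Derivation:
Initial moves: ULUURU
Fold: move[0]->D => DLUURU (positions: [(0, 0), (0, -1), (-1, -1), (-1, 0), (-1, 1), (0, 1), (0, 2)])
Fold: move[0]->U => ULUURU (positions: [(0, 0), (0, 1), (-1, 1), (-1, 2), (-1, 3), (0, 3), (0, 4)])
Fold: move[5]->D => ULUURD (positions: [(0, 0), (0, 1), (-1, 1), (-1, 2), (-1, 3), (0, 3), (0, 2)])
Fold: move[5]->U => ULUURU (positions: [(0, 0), (0, 1), (-1, 1), (-1, 2), (-1, 3), (0, 3), (0, 4)])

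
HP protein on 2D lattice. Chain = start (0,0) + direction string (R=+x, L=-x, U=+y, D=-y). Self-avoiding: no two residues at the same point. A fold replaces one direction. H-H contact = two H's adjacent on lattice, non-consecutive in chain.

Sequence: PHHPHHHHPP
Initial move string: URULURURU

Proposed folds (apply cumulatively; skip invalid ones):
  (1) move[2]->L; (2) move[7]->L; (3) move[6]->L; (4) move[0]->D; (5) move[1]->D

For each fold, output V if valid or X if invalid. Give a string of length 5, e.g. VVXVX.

Answer: XVXXX

Derivation:
Initial: URULURURU -> [(0, 0), (0, 1), (1, 1), (1, 2), (0, 2), (0, 3), (1, 3), (1, 4), (2, 4), (2, 5)]
Fold 1: move[2]->L => URLLURURU INVALID (collision), skipped
Fold 2: move[7]->L => URULURULU VALID
Fold 3: move[6]->L => URULURLLU INVALID (collision), skipped
Fold 4: move[0]->D => DRULURULU INVALID (collision), skipped
Fold 5: move[1]->D => UDULURULU INVALID (collision), skipped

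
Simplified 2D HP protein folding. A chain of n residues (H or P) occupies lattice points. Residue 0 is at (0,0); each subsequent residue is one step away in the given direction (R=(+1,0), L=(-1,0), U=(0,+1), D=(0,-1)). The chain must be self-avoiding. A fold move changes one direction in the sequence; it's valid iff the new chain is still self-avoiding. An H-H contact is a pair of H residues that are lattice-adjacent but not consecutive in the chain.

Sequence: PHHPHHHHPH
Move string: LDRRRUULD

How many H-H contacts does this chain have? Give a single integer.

Answer: 2

Derivation:
Positions: [(0, 0), (-1, 0), (-1, -1), (0, -1), (1, -1), (2, -1), (2, 0), (2, 1), (1, 1), (1, 0)]
H-H contact: residue 4 @(1,-1) - residue 9 @(1, 0)
H-H contact: residue 6 @(2,0) - residue 9 @(1, 0)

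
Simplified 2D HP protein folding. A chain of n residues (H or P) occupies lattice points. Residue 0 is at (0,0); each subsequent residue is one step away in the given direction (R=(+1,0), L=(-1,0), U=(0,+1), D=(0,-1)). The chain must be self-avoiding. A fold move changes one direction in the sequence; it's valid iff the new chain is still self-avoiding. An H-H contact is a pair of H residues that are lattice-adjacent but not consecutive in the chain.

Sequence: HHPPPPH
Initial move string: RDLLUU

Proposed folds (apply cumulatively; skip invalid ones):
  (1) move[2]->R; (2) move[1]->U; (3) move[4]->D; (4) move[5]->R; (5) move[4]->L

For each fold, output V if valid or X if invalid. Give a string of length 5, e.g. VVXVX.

Answer: XVXVX

Derivation:
Initial: RDLLUU -> [(0, 0), (1, 0), (1, -1), (0, -1), (-1, -1), (-1, 0), (-1, 1)]
Fold 1: move[2]->R => RDRLUU INVALID (collision), skipped
Fold 2: move[1]->U => RULLUU VALID
Fold 3: move[4]->D => RULLDU INVALID (collision), skipped
Fold 4: move[5]->R => RULLUR VALID
Fold 5: move[4]->L => RULLLR INVALID (collision), skipped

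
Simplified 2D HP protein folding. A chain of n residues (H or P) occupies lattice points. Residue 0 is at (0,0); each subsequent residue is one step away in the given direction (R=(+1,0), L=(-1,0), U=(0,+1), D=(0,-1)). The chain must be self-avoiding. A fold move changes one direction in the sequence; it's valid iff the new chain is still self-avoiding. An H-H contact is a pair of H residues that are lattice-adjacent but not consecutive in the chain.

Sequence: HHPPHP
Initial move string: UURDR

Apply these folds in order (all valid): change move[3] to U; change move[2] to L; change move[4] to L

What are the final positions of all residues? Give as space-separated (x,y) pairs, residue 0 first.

Initial moves: UURDR
Fold: move[3]->U => UURUR (positions: [(0, 0), (0, 1), (0, 2), (1, 2), (1, 3), (2, 3)])
Fold: move[2]->L => UULUR (positions: [(0, 0), (0, 1), (0, 2), (-1, 2), (-1, 3), (0, 3)])
Fold: move[4]->L => UULUL (positions: [(0, 0), (0, 1), (0, 2), (-1, 2), (-1, 3), (-2, 3)])

Answer: (0,0) (0,1) (0,2) (-1,2) (-1,3) (-2,3)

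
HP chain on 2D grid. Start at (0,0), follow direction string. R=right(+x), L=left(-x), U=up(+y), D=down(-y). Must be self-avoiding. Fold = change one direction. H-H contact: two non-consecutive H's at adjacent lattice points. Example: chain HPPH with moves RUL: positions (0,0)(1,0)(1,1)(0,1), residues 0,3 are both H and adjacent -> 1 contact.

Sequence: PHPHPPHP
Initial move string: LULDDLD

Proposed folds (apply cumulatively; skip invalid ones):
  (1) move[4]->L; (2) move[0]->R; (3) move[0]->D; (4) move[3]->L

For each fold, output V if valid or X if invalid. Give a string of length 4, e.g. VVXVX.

Answer: VXXV

Derivation:
Initial: LULDDLD -> [(0, 0), (-1, 0), (-1, 1), (-2, 1), (-2, 0), (-2, -1), (-3, -1), (-3, -2)]
Fold 1: move[4]->L => LULDLLD VALID
Fold 2: move[0]->R => RULDLLD INVALID (collision), skipped
Fold 3: move[0]->D => DULDLLD INVALID (collision), skipped
Fold 4: move[3]->L => LULLLLD VALID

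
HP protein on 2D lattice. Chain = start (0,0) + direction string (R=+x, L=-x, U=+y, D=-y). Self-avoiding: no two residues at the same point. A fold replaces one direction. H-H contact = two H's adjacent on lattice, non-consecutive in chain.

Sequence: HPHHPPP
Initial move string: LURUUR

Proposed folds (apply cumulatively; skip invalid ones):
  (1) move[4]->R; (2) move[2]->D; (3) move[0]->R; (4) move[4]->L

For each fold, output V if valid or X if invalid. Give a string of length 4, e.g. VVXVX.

Answer: VXVX

Derivation:
Initial: LURUUR -> [(0, 0), (-1, 0), (-1, 1), (0, 1), (0, 2), (0, 3), (1, 3)]
Fold 1: move[4]->R => LURURR VALID
Fold 2: move[2]->D => LUDURR INVALID (collision), skipped
Fold 3: move[0]->R => RURURR VALID
Fold 4: move[4]->L => RURULR INVALID (collision), skipped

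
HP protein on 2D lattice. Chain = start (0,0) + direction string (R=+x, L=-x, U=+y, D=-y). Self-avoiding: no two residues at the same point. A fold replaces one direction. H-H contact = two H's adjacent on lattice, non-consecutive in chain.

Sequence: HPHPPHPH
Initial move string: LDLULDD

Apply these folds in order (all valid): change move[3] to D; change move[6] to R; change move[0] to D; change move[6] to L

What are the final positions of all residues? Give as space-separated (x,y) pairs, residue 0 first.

Initial moves: LDLULDD
Fold: move[3]->D => LDLDLDD (positions: [(0, 0), (-1, 0), (-1, -1), (-2, -1), (-2, -2), (-3, -2), (-3, -3), (-3, -4)])
Fold: move[6]->R => LDLDLDR (positions: [(0, 0), (-1, 0), (-1, -1), (-2, -1), (-2, -2), (-3, -2), (-3, -3), (-2, -3)])
Fold: move[0]->D => DDLDLDR (positions: [(0, 0), (0, -1), (0, -2), (-1, -2), (-1, -3), (-2, -3), (-2, -4), (-1, -4)])
Fold: move[6]->L => DDLDLDL (positions: [(0, 0), (0, -1), (0, -2), (-1, -2), (-1, -3), (-2, -3), (-2, -4), (-3, -4)])

Answer: (0,0) (0,-1) (0,-2) (-1,-2) (-1,-3) (-2,-3) (-2,-4) (-3,-4)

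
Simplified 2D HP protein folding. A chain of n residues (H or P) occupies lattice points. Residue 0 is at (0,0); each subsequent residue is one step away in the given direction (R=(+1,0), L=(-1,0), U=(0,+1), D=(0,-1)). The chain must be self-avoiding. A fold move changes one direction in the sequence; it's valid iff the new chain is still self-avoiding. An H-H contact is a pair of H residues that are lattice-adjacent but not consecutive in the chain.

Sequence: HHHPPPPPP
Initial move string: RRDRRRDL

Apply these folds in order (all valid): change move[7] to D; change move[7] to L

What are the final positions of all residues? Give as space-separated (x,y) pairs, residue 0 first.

Answer: (0,0) (1,0) (2,0) (2,-1) (3,-1) (4,-1) (5,-1) (5,-2) (4,-2)

Derivation:
Initial moves: RRDRRRDL
Fold: move[7]->D => RRDRRRDD (positions: [(0, 0), (1, 0), (2, 0), (2, -1), (3, -1), (4, -1), (5, -1), (5, -2), (5, -3)])
Fold: move[7]->L => RRDRRRDL (positions: [(0, 0), (1, 0), (2, 0), (2, -1), (3, -1), (4, -1), (5, -1), (5, -2), (4, -2)])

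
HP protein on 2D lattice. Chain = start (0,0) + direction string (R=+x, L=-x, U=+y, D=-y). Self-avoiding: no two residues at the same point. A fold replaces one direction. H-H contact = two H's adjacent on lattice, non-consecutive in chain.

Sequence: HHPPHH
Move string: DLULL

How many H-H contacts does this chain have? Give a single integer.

Answer: 0

Derivation:
Positions: [(0, 0), (0, -1), (-1, -1), (-1, 0), (-2, 0), (-3, 0)]
No H-H contacts found.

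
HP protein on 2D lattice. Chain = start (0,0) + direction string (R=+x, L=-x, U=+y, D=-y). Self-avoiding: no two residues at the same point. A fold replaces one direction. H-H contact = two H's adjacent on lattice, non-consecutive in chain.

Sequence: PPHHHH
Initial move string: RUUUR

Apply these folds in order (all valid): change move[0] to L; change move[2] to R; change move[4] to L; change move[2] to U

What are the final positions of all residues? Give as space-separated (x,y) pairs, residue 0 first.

Initial moves: RUUUR
Fold: move[0]->L => LUUUR (positions: [(0, 0), (-1, 0), (-1, 1), (-1, 2), (-1, 3), (0, 3)])
Fold: move[2]->R => LURUR (positions: [(0, 0), (-1, 0), (-1, 1), (0, 1), (0, 2), (1, 2)])
Fold: move[4]->L => LURUL (positions: [(0, 0), (-1, 0), (-1, 1), (0, 1), (0, 2), (-1, 2)])
Fold: move[2]->U => LUUUL (positions: [(0, 0), (-1, 0), (-1, 1), (-1, 2), (-1, 3), (-2, 3)])

Answer: (0,0) (-1,0) (-1,1) (-1,2) (-1,3) (-2,3)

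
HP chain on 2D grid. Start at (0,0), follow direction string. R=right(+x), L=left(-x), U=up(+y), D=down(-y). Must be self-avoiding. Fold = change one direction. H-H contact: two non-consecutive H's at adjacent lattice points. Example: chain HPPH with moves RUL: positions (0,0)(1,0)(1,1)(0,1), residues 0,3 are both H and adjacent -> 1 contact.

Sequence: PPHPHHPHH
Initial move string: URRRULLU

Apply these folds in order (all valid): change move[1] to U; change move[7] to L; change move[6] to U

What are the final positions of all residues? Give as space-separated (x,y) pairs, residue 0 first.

Answer: (0,0) (0,1) (0,2) (1,2) (2,2) (2,3) (1,3) (1,4) (0,4)

Derivation:
Initial moves: URRRULLU
Fold: move[1]->U => UURRULLU (positions: [(0, 0), (0, 1), (0, 2), (1, 2), (2, 2), (2, 3), (1, 3), (0, 3), (0, 4)])
Fold: move[7]->L => UURRULLL (positions: [(0, 0), (0, 1), (0, 2), (1, 2), (2, 2), (2, 3), (1, 3), (0, 3), (-1, 3)])
Fold: move[6]->U => UURRULUL (positions: [(0, 0), (0, 1), (0, 2), (1, 2), (2, 2), (2, 3), (1, 3), (1, 4), (0, 4)])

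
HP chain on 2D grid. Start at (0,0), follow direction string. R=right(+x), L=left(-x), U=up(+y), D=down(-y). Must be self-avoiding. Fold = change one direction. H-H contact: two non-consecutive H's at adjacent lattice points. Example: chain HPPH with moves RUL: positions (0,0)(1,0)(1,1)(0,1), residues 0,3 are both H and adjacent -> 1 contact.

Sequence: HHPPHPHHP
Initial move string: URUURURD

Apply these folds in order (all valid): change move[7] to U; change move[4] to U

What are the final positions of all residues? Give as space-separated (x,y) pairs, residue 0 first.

Answer: (0,0) (0,1) (1,1) (1,2) (1,3) (1,4) (1,5) (2,5) (2,6)

Derivation:
Initial moves: URUURURD
Fold: move[7]->U => URUURURU (positions: [(0, 0), (0, 1), (1, 1), (1, 2), (1, 3), (2, 3), (2, 4), (3, 4), (3, 5)])
Fold: move[4]->U => URUUUURU (positions: [(0, 0), (0, 1), (1, 1), (1, 2), (1, 3), (1, 4), (1, 5), (2, 5), (2, 6)])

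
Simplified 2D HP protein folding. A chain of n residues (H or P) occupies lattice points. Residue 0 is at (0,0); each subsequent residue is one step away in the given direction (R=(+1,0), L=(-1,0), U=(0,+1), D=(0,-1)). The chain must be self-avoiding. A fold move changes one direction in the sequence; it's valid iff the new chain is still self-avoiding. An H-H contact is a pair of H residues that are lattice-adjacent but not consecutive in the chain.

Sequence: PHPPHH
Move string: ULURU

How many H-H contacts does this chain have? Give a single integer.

Answer: 1

Derivation:
Positions: [(0, 0), (0, 1), (-1, 1), (-1, 2), (0, 2), (0, 3)]
H-H contact: residue 1 @(0,1) - residue 4 @(0, 2)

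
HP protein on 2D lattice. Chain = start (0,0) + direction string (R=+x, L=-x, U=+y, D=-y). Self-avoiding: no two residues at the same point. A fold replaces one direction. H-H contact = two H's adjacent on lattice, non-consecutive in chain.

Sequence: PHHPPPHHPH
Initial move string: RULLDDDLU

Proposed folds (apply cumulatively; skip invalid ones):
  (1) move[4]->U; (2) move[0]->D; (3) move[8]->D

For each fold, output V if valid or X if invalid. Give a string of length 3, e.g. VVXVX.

Initial: RULLDDDLU -> [(0, 0), (1, 0), (1, 1), (0, 1), (-1, 1), (-1, 0), (-1, -1), (-1, -2), (-2, -2), (-2, -1)]
Fold 1: move[4]->U => RULLUDDLU INVALID (collision), skipped
Fold 2: move[0]->D => DULLDDDLU INVALID (collision), skipped
Fold 3: move[8]->D => RULLDDDLD VALID

Answer: XXV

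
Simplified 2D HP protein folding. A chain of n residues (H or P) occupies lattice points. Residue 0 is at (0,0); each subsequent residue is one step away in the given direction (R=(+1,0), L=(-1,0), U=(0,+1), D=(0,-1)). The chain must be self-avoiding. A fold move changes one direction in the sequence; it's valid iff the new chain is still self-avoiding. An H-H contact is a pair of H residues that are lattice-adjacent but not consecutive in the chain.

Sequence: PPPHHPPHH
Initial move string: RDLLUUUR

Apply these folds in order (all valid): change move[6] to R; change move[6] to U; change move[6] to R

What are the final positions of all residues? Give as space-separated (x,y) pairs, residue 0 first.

Answer: (0,0) (1,0) (1,-1) (0,-1) (-1,-1) (-1,0) (-1,1) (0,1) (1,1)

Derivation:
Initial moves: RDLLUUUR
Fold: move[6]->R => RDLLUURR (positions: [(0, 0), (1, 0), (1, -1), (0, -1), (-1, -1), (-1, 0), (-1, 1), (0, 1), (1, 1)])
Fold: move[6]->U => RDLLUUUR (positions: [(0, 0), (1, 0), (1, -1), (0, -1), (-1, -1), (-1, 0), (-1, 1), (-1, 2), (0, 2)])
Fold: move[6]->R => RDLLUURR (positions: [(0, 0), (1, 0), (1, -1), (0, -1), (-1, -1), (-1, 0), (-1, 1), (0, 1), (1, 1)])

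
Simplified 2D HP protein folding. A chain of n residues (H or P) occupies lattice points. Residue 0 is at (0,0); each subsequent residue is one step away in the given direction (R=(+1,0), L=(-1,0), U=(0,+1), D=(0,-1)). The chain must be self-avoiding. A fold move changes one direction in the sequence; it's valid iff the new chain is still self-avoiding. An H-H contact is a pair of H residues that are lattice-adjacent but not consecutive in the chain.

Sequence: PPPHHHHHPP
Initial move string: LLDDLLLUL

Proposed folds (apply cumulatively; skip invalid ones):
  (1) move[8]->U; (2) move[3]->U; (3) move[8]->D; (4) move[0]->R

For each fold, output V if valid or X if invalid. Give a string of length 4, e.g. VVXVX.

Answer: VXXX

Derivation:
Initial: LLDDLLLUL -> [(0, 0), (-1, 0), (-2, 0), (-2, -1), (-2, -2), (-3, -2), (-4, -2), (-5, -2), (-5, -1), (-6, -1)]
Fold 1: move[8]->U => LLDDLLLUU VALID
Fold 2: move[3]->U => LLDULLLUU INVALID (collision), skipped
Fold 3: move[8]->D => LLDDLLLUD INVALID (collision), skipped
Fold 4: move[0]->R => RLDDLLLUU INVALID (collision), skipped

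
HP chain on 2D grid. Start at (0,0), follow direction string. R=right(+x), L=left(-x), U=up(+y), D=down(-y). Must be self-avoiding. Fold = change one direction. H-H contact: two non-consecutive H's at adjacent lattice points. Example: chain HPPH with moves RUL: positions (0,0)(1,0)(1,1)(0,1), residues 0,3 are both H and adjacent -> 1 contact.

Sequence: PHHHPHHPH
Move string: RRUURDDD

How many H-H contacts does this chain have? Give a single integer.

Answer: 1

Derivation:
Positions: [(0, 0), (1, 0), (2, 0), (2, 1), (2, 2), (3, 2), (3, 1), (3, 0), (3, -1)]
H-H contact: residue 3 @(2,1) - residue 6 @(3, 1)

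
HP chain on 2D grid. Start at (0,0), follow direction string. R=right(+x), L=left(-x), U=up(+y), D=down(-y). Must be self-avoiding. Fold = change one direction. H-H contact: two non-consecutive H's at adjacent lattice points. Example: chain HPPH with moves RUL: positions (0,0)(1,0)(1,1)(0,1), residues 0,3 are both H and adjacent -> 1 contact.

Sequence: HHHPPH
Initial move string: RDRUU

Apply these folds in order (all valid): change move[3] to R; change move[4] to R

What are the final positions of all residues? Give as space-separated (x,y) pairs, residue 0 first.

Initial moves: RDRUU
Fold: move[3]->R => RDRRU (positions: [(0, 0), (1, 0), (1, -1), (2, -1), (3, -1), (3, 0)])
Fold: move[4]->R => RDRRR (positions: [(0, 0), (1, 0), (1, -1), (2, -1), (3, -1), (4, -1)])

Answer: (0,0) (1,0) (1,-1) (2,-1) (3,-1) (4,-1)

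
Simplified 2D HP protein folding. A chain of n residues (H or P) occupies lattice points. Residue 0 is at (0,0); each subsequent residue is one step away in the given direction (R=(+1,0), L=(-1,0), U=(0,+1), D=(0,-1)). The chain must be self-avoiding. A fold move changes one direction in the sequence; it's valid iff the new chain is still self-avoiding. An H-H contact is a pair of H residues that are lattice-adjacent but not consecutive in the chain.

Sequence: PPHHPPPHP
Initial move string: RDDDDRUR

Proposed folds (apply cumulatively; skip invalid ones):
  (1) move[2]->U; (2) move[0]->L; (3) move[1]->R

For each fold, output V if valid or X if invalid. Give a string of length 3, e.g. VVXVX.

Answer: XVX

Derivation:
Initial: RDDDDRUR -> [(0, 0), (1, 0), (1, -1), (1, -2), (1, -3), (1, -4), (2, -4), (2, -3), (3, -3)]
Fold 1: move[2]->U => RDUDDRUR INVALID (collision), skipped
Fold 2: move[0]->L => LDDDDRUR VALID
Fold 3: move[1]->R => LRDDDRUR INVALID (collision), skipped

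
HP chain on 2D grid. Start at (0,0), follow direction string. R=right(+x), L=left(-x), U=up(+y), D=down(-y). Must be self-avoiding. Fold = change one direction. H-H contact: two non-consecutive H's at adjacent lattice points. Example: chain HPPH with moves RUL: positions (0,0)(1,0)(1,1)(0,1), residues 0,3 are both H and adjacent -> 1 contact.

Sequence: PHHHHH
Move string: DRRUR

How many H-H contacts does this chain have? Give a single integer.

Positions: [(0, 0), (0, -1), (1, -1), (2, -1), (2, 0), (3, 0)]
No H-H contacts found.

Answer: 0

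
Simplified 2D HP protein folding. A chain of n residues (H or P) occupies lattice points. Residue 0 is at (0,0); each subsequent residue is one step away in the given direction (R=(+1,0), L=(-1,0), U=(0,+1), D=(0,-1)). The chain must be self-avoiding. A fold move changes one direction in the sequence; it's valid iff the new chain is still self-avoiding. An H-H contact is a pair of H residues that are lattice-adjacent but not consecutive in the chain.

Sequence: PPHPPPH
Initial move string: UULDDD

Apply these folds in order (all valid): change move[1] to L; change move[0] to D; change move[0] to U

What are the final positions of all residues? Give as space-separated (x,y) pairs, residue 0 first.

Initial moves: UULDDD
Fold: move[1]->L => ULLDDD (positions: [(0, 0), (0, 1), (-1, 1), (-2, 1), (-2, 0), (-2, -1), (-2, -2)])
Fold: move[0]->D => DLLDDD (positions: [(0, 0), (0, -1), (-1, -1), (-2, -1), (-2, -2), (-2, -3), (-2, -4)])
Fold: move[0]->U => ULLDDD (positions: [(0, 0), (0, 1), (-1, 1), (-2, 1), (-2, 0), (-2, -1), (-2, -2)])

Answer: (0,0) (0,1) (-1,1) (-2,1) (-2,0) (-2,-1) (-2,-2)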